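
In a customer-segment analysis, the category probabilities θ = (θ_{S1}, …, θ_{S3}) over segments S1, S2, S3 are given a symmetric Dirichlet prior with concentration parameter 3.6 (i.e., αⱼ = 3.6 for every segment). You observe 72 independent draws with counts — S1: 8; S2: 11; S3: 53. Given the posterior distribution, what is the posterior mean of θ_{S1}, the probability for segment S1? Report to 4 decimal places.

0.1401

The Dirichlet prior is conjugate to the Multinomial likelihood: each posterior αⱼ = prior αⱼ + observed count nⱼ.
Posterior concentration: (11.6, 14.6, 56.6), total = 82.8.
E[θ_{S1}|data] = α_{S1}/Σα = 11.6/82.8 = 0.1401.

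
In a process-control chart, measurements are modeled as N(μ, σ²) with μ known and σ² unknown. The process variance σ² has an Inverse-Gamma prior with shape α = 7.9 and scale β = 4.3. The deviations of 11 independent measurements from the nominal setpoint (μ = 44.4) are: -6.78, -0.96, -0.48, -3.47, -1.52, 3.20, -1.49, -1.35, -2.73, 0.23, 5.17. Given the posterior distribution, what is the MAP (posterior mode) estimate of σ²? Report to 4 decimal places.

4.1177

With known mean μ and an Inverse-Gamma(α, β) prior on σ², the Normal likelihood is conjugate: posterior is Inv-Gamma(α + n/2, β + Σ(xᵢ−μ)²/2).
Σ(xᵢ−μ)² = (-6.78)² + (-0.96)² + (-0.48)² + (-3.47)² + (-1.52)² + (3.20)² + (-1.49)² + (-1.35)² + (-2.73)² + (0.23)² + (5.17)² = 109.9890.
Posterior: Inv-Gamma(7.9 + 11/2, 4.3 + 109.9890/2) = Inv-Gamma(13.40, 59.29450).
Mode = β/(α+1) = 59.29450/14.40 = 4.1177.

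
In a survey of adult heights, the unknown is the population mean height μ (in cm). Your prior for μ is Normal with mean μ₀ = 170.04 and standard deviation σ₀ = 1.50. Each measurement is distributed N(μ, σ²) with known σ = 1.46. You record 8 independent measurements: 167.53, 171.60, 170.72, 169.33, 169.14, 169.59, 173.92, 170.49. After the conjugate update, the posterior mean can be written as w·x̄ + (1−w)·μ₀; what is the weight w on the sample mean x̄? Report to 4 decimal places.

0.8941

For Normal data with known variance σ², a Normal(μ₀, σ₀²) prior on μ is conjugate. Posterior precision = 1/σ₀² + n/σ²; posterior mean is the precision-weighted average of μ₀ and x̄.
σ₀² = 1.50² = 2.25, σ² = 1.46² = 2.1316. Prior precision 1/σ₀² = 1/2.25; data precision n/σ² = 8/2.1316.
w = (n/σ²)/(1/σ₀² + n/σ²) = n·σ₀²/(σ² + n·σ₀²) = 8·2.25/(2.1316 + 8·2.25) = 18/20.1316 = 0.8941.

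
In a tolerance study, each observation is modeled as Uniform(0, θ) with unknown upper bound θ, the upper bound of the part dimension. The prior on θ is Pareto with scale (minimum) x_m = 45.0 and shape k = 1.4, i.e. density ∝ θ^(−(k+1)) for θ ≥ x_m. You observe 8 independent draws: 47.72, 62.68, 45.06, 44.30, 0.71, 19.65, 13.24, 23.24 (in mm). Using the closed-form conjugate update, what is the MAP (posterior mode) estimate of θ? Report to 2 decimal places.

A Pareto(scale x_m, shape k) prior on the upper bound θ of Uniform(0, θ) is conjugate: posterior is Pareto(max(x_m, max xᵢ), k + n).
Sample maximum = 62.68; prior scale x_m = 45.0 → posterior scale = max = 62.68.
Posterior shape = 1.4 + 8 = 9.4.
The Pareto density is decreasing on [x_m, ∞), so the mode is x_m = 62.68.

62.68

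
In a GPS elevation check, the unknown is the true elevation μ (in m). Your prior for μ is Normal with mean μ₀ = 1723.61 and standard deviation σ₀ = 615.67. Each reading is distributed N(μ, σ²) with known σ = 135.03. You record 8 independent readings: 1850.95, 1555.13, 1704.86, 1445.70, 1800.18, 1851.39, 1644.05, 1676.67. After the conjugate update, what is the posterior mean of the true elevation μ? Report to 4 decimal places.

1691.3105

For Normal data with known variance σ², a Normal(μ₀, σ₀²) prior on μ is conjugate. Posterior precision = 1/σ₀² + n/σ²; posterior mean is the precision-weighted average of μ₀ and x̄.
Σxᵢ = 1850.95 + 1555.13 + 1704.86 + 1445.70 + 1800.18 + 1851.39 + 1644.05 + 1676.67 = 13528.93, so n·x̄ = 13528.93.
σ₀² = 615.67² = 379049.5489, σ² = 135.03² = 18233.1009; σ² + n·σ₀² = 18233.1009 + 8·379049.5489 = 3050629.4921.
Posterior mean = (μ₀/σ₀² + n·x̄/σ²)/(1/σ₀² + n/σ²) = (σ²·μ₀ + σ₀²·n·x̄)/(σ² + n·σ₀²) = (18233.1009·1723.61 + 379049.5489·13528.93)/3050629.4921 = 5159561568.641926/3050629.4921 = 1691.3105.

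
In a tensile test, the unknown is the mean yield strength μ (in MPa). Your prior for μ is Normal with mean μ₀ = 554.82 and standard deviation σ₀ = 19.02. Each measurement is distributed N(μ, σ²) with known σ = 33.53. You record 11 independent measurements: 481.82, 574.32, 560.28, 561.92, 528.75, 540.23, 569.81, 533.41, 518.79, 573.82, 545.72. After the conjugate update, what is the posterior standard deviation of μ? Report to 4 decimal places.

8.9270

For Normal data with known variance σ², a Normal(μ₀, σ₀²) prior on μ is conjugate. Posterior precision = 1/σ₀² + n/σ²; posterior mean is the precision-weighted average of μ₀ and x̄.
σ₀² = 19.02² = 361.7604, σ² = 33.53² = 1124.2609; σ² + n·σ₀² = 1124.2609 + 11·361.7604 = 5103.6253.
Posterior precision = 1/σ₀² + n/σ² = 1/361.7604 + 11/1124.2609 = (σ² + n·σ₀²)/(σ₀²σ²) = 5103.6253/(361.7604·1124.2609); posterior variance σₙ² = σ₀²σ²/(σ² + n·σ₀²) = 361.7604·1124.2609/5103.6253 = 79.691014.
Posterior SD = √σₙ² = √(361.7604·1124.2609/5103.6253) = 8.9270.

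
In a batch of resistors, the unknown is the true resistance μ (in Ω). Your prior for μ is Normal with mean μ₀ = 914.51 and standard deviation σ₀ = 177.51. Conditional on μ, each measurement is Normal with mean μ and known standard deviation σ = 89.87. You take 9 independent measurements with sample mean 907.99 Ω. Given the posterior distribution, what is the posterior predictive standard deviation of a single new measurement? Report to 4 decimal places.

94.6000

For Normal data with known variance σ², a Normal(μ₀, σ₀²) prior on μ is conjugate. Posterior precision = 1/σ₀² + n/σ²; posterior mean is the precision-weighted average of μ₀ and x̄.
σ₀² = 177.51² = 31509.8001, σ² = 89.87² = 8076.6169; σ² + n·σ₀² = 8076.6169 + 9·31509.8001 = 291664.8178.
Posterior precision = 1/σ₀² + n/σ² = 1/31509.8001 + 9/8076.6169 = (σ² + n·σ₀²)/(σ₀²σ²) = 291664.8178/(31509.8001·8076.6169); posterior variance σₙ² = σ₀²σ²/(σ² + n·σ₀²) = 31509.8001·8076.6169/291664.8178 = 872.551533.
Predictive variance for one new observation = σₙ² + σ² = 31509.8001·8076.6169/291664.8178 + 8076.6169 = σ²·(σ₀² + 291664.8178)/291664.8178 = 8076.6169·323174.6179/291664.8178 = 8949.168433; SD = √(8076.6169·323174.6179/291664.8178) = 94.6000.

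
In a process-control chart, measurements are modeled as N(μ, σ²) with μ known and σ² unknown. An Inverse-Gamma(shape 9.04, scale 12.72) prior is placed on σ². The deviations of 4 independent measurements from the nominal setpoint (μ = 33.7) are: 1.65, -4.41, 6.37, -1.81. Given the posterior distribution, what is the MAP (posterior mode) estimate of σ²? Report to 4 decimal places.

3.7983

With known mean μ and an Inverse-Gamma(α, β) prior on σ², the Normal likelihood is conjugate: posterior is Inv-Gamma(α + n/2, β + Σ(xᵢ−μ)²/2).
Σ(xᵢ−μ)² = (1.65)² + (-4.41)² + (6.37)² + (-1.81)² = 66.0236.
Posterior: Inv-Gamma(9.04 + 4/2, 12.72 + 66.0236/2) = Inv-Gamma(11.04, 45.73180).
Mode = β/(α+1) = 45.73180/12.04 = 3.7983.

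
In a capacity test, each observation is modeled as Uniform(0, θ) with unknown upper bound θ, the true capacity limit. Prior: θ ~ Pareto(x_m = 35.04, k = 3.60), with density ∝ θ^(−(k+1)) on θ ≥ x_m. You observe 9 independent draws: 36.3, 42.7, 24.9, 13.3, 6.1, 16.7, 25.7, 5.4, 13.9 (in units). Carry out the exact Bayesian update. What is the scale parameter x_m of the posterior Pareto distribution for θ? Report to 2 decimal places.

A Pareto(scale x_m, shape k) prior on the upper bound θ of Uniform(0, θ) is conjugate: posterior is Pareto(max(x_m, max xᵢ), k + n).
Sample maximum = 42.7; prior scale x_m = 35.04 → posterior scale = max = 42.70.
Posterior shape = 3.60 + 9 = 12.60.
Posterior scale x_m = 42.70.

42.70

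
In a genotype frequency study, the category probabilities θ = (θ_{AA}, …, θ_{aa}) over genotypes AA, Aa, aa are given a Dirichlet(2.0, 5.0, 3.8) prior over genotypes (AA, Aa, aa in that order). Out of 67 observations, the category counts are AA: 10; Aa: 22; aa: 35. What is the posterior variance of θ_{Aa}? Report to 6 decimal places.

0.002876

The Dirichlet prior is conjugate to the Multinomial likelihood: each posterior αⱼ = prior αⱼ + observed count nⱼ.
Posterior concentration: (12.0, 27.0, 38.8), total = 77.8.
Var[θ_j] = α_j(Σα−α_j)/((Σα)²(Σα+1)) = 27.0·50.8/(77.8²·78.8) = 0.002876.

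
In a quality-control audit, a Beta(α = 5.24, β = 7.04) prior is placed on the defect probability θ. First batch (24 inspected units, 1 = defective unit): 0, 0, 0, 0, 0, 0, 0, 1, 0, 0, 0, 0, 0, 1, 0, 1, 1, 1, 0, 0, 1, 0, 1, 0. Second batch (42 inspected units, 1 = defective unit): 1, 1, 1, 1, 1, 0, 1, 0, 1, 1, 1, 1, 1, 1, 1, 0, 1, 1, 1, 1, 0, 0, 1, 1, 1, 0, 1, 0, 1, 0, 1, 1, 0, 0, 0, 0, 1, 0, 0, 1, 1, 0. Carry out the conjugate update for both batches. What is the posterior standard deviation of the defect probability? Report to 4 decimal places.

0.0562

The Beta prior is conjugate to a Binomial/Bernoulli likelihood; the update adds successes to α and failures to β.
After batch 1: Beta(5.24+7, 7.04+17) = Beta(12.24, 24.04).
After batch 2: Beta(12.24+27, 24.04+15) = Beta(39.24, 39.04).
Var = αβ/((α+β)²(α+β+1)) = 39.24·39.04/(78.28²·79.28) = 0.00315336; SD = √0.00315336 = 0.0562.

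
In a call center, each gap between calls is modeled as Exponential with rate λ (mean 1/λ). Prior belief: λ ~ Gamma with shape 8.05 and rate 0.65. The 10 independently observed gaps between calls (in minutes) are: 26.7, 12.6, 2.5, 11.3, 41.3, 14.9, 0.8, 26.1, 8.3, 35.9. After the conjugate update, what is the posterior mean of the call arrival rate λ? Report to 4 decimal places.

With a Gamma(shape α, rate β) prior on the exponential rate λ, the posterior after n observations with total T = Σxᵢ is Gamma(α+n, β+T).
Sum of observations T = 180.4 minutes; n = 10.
Posterior: Gamma(8.05+10, 0.65+180.4) = Gamma(18.05, 181.05).
Posterior mean of λ = α/β = 18.05/181.05 = 0.0997.

0.0997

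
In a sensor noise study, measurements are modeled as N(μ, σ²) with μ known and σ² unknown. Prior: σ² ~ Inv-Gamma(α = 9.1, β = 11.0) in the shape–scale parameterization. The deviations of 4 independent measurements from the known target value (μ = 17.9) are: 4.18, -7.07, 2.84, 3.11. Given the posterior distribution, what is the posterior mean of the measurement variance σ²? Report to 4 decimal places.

5.3067

With known mean μ and an Inverse-Gamma(α, β) prior on σ², the Normal likelihood is conjugate: posterior is Inv-Gamma(α + n/2, β + Σ(xᵢ−μ)²/2).
Σ(xᵢ−μ)² = (4.18)² + (-7.07)² + (2.84)² + (3.11)² = 85.1950.
Posterior: Inv-Gamma(9.1 + 4/2, 11.0 + 85.1950/2) = Inv-Gamma(11.10, 53.59750).
E[σ²|data] = β/(α−1) = 53.59750/10.10 = 5.3067.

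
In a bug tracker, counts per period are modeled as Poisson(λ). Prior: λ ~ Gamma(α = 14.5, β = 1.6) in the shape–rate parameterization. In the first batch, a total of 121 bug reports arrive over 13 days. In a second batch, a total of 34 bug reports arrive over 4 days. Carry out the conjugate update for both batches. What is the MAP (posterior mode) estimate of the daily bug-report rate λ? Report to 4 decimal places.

With a Gamma(shape α, rate β) prior, the Poisson likelihood is conjugate: the posterior is Gamma(α + ΣXᵢ, β + n).
After batch 1: Gamma(α+S, β+n) = Gamma(14.5+121, 1.6+13) = Gamma(135.5, 14.6).
After batch 2: Gamma(α+S, β+n) = Gamma(135.5+34, 14.6+4) = Gamma(169.5, 18.6).
Mode of Gamma(α,β) for α≥1 is (α−1)/β = 168.5/18.6 = 9.0591.

9.0591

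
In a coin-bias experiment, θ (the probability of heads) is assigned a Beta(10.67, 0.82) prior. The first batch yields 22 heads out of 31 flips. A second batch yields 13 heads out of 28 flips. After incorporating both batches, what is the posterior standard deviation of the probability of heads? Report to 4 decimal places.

0.0565

The Beta prior is conjugate to a Binomial/Bernoulli likelihood; the update adds successes to α and failures to β.
After batch 1: Beta(10.67+22, 0.82+9) = Beta(32.67, 9.82).
After batch 2: Beta(32.67+13, 9.82+15) = Beta(45.67, 24.82).
Var = αβ/((α+β)²(α+β+1)) = 45.67·24.82/(70.49²·71.49) = 0.00319104; SD = √0.00319104 = 0.0565.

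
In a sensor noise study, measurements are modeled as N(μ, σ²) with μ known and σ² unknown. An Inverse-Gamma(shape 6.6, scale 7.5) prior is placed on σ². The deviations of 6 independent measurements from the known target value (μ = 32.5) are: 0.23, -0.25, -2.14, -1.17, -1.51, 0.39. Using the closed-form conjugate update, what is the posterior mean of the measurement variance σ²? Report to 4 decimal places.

1.3661

With known mean μ and an Inverse-Gamma(α, β) prior on σ², the Normal likelihood is conjugate: posterior is Inv-Gamma(α + n/2, β + Σ(xᵢ−μ)²/2).
Σ(xᵢ−μ)² = (0.23)² + (-0.25)² + (-2.14)² + (-1.17)² + (-1.51)² + (0.39)² = 8.4961.
Posterior: Inv-Gamma(6.6 + 6/2, 7.5 + 8.4961/2) = Inv-Gamma(9.60, 11.74805).
E[σ²|data] = β/(α−1) = 11.74805/8.60 = 1.3661.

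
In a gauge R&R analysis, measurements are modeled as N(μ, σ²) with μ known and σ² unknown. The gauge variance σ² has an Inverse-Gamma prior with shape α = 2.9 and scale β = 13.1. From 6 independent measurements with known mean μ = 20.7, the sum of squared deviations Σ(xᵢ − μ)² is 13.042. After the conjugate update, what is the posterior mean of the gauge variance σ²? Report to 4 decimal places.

With known mean μ and an Inverse-Gamma(α, β) prior on σ², the Normal likelihood is conjugate: posterior is Inv-Gamma(α + n/2, β + Σ(xᵢ−μ)²/2).
Posterior: Inv-Gamma(2.9 + 6/2, 13.1 + 13.042/2) = Inv-Gamma(5.90, 19.6210).
E[σ²|data] = β/(α−1) = 19.6210/4.90 = 4.0043.

4.0043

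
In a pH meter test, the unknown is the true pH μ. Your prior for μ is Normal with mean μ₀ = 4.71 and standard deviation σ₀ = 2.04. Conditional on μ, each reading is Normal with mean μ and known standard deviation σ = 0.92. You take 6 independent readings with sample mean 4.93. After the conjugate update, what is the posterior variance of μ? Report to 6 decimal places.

For Normal data with known variance σ², a Normal(μ₀, σ₀²) prior on μ is conjugate. Posterior precision = 1/σ₀² + n/σ²; posterior mean is the precision-weighted average of μ₀ and x̄.
σ₀² = 2.04² = 4.1616, σ² = 0.92² = 0.8464; σ² + n·σ₀² = 0.8464 + 6·4.1616 = 25.816.
Posterior precision = 1/σ₀² + n/σ² = 1/4.1616 + 6/0.8464 = (σ² + n·σ₀²)/(σ₀²σ²) = 25.816/(4.1616·0.8464); posterior variance σₙ² = σ₀²σ²/(σ² + n·σ₀²) = 4.1616·0.8464/25.816 = 0.136442.

0.136442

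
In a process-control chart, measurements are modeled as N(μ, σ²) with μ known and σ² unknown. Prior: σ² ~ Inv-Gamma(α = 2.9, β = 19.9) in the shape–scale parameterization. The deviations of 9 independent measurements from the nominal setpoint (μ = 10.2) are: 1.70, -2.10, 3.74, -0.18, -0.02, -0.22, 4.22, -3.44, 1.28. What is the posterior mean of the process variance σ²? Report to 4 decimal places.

With known mean μ and an Inverse-Gamma(α, β) prior on σ², the Normal likelihood is conjugate: posterior is Inv-Gamma(α + n/2, β + Σ(xᵢ−μ)²/2).
Σ(xᵢ−μ)² = (1.70)² + (-2.10)² + (3.74)² + (-0.18)² + (-0.02)² + (-0.22)² + (4.22)² + (-3.44)² + (1.28)² = 52.6492.
Posterior: Inv-Gamma(2.9 + 9/2, 19.9 + 52.6492/2) = Inv-Gamma(7.40, 46.22460).
E[σ²|data] = β/(α−1) = 46.22460/6.40 = 7.2226.

7.2226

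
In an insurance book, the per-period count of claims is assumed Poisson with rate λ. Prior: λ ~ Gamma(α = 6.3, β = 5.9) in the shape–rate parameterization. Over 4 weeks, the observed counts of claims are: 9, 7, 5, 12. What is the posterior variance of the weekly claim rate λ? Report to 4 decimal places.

0.4010

With a Gamma(shape α, rate β) prior, the Poisson likelihood is conjugate: the posterior is Gamma(α + ΣXᵢ, β + n).
Sum of counts S = 33 over n = 4 weeks.
Posterior: Gamma(α+S, β+n) = Gamma(6.3+33, 5.9+4) = Gamma(39.3, 9.9).
Var = α/β² = 39.3/9.9² = 0.4010.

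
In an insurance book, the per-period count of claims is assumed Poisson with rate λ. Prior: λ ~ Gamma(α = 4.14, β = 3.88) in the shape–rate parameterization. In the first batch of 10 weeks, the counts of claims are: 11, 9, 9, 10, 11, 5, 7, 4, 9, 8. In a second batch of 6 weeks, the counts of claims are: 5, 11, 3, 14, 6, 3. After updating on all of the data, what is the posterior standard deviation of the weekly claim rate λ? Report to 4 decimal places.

0.5716

With a Gamma(shape α, rate β) prior, the Poisson likelihood is conjugate: the posterior is Gamma(α + ΣXᵢ, β + n).
Batch 1: sum of counts S = 83 over n = 10 weeks.
After batch 1: Gamma(α+S, β+n) = Gamma(4.14+83, 3.88+10) = Gamma(87.14, 13.88).
Batch 2: sum of counts S = 42 over n = 6 weeks.
After batch 2: Gamma(α+S, β+n) = Gamma(87.14+42, 13.88+6) = Gamma(129.14, 19.88).
SD = √α/β = √129.14/19.88 = 0.5716.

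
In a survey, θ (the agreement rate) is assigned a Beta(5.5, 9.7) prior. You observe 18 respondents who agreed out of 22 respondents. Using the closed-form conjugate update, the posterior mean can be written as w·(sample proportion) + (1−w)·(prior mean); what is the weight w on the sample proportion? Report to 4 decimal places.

0.5914

The Beta prior is conjugate to a Binomial/Bernoulli likelihood; the update adds successes to α and failures to β.
Posterior mean = (α₀+k)/(α₀+β₀+n) = [n/(α₀+β₀+n)]·(k/n) + [(α₀+β₀)/(α₀+β₀+n)]·α₀/(α₀+β₀), so only n and the prior enter the weight.
The weight on the data is w = n/(α₀+β₀+n) = 22/(5.5+9.7+22) = 22/37.2 = 0.5914.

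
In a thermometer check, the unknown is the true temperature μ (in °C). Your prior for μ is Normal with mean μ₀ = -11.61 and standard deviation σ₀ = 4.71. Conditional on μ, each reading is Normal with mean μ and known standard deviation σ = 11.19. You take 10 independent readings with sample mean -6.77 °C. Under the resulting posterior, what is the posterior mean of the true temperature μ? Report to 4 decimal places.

-8.5162

For Normal data with known variance σ², a Normal(μ₀, σ₀²) prior on μ is conjugate. Posterior precision = 1/σ₀² + n/σ²; posterior mean is the precision-weighted average of μ₀ and x̄.
n·x̄ = 10·(-6.77) = -67.7.
σ₀² = 4.71² = 22.1841, σ² = 11.19² = 125.2161; σ² + n·σ₀² = 125.2161 + 10·22.1841 = 347.0571.
Posterior mean = (μ₀/σ₀² + n·x̄/σ²)/(1/σ₀² + n/σ²) = (σ²·μ₀ + σ₀²·n·x̄)/(σ² + n·σ₀²) = (125.2161·(-11.61) + 22.1841·(-67.7))/347.0571 = -2955.622491/347.0571 = -8.5162.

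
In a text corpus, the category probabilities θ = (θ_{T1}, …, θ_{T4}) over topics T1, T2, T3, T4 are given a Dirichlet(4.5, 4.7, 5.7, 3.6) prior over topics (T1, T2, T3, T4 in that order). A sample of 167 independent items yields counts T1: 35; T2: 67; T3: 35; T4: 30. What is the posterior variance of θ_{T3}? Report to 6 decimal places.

0.000918

The Dirichlet prior is conjugate to the Multinomial likelihood: each posterior αⱼ = prior αⱼ + observed count nⱼ.
Posterior concentration: (39.5, 71.7, 40.7, 33.6), total = 185.5.
Var[θ_j] = α_j(Σα−α_j)/((Σα)²(Σα+1)) = 40.7·144.8/(185.5²·186.5) = 0.000918.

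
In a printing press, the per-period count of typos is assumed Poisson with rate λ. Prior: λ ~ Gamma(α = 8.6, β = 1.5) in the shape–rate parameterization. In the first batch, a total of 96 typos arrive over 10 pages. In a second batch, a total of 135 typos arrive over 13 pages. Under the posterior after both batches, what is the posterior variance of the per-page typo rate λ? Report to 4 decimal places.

0.3992

With a Gamma(shape α, rate β) prior, the Poisson likelihood is conjugate: the posterior is Gamma(α + ΣXᵢ, β + n).
After batch 1: Gamma(α+S, β+n) = Gamma(8.6+96, 1.5+10) = Gamma(104.6, 11.5).
After batch 2: Gamma(α+S, β+n) = Gamma(104.6+135, 11.5+13) = Gamma(239.6, 24.5).
Var = α/β² = 239.6/24.5² = 0.3992.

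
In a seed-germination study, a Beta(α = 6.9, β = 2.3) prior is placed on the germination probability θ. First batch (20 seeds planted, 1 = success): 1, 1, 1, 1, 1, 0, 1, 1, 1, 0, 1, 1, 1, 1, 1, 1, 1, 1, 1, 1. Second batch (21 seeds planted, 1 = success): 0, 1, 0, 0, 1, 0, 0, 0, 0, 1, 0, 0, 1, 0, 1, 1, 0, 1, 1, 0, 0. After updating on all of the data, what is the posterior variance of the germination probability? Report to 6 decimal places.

0.004411

The Beta prior is conjugate to a Binomial/Bernoulli likelihood; the update adds successes to α and failures to β.
After batch 1: Beta(6.9+18, 2.3+2) = Beta(24.9, 4.3).
After batch 2: Beta(24.9+8, 4.3+13) = Beta(32.9, 17.3).
Var = αβ/((α+β)²(α+β+1)) = 32.9·17.3/(50.2²·51.2) = 0.004411.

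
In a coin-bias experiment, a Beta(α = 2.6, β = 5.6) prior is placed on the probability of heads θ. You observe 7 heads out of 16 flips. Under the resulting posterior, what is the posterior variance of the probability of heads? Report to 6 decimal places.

0.009497

The Beta prior is conjugate to a Binomial/Bernoulli likelihood; the update adds successes to α and failures to β.
Posterior: Beta(α+k, β+n−k) = Beta(2.6+7, 5.6+9) = Beta(9.6, 14.6).
Var = αβ/((α+β)²(α+β+1)) = 9.6·14.6/(24.2²·25.2) = 0.009497.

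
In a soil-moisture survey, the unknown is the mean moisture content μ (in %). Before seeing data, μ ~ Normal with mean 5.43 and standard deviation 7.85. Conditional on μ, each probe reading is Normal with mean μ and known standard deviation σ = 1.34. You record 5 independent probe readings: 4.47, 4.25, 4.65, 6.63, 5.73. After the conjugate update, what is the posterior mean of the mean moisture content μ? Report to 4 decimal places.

For Normal data with known variance σ², a Normal(μ₀, σ₀²) prior on μ is conjugate. Posterior precision = 1/σ₀² + n/σ²; posterior mean is the precision-weighted average of μ₀ and x̄.
Σxᵢ = 4.47 + 4.25 + 4.65 + 6.63 + 5.73 = 25.73, so n·x̄ = 25.73.
σ₀² = 7.85² = 61.6225, σ² = 1.34² = 1.7956; σ² + n·σ₀² = 1.7956 + 5·61.6225 = 309.9081.
Posterior mean = (μ₀/σ₀² + n·x̄/σ²)/(1/σ₀² + n/σ²) = (σ²·μ₀ + σ₀²·n·x̄)/(σ² + n·σ₀²) = (1.7956·5.43 + 61.6225·25.73)/309.9081 = 1595.297033/309.9081 = 5.1476.

5.1476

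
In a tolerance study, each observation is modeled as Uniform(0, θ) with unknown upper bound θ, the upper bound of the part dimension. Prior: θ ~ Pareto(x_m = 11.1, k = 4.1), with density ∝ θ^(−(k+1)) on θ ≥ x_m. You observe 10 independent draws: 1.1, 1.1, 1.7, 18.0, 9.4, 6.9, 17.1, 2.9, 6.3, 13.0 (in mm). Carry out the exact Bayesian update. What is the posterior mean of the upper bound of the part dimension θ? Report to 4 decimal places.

A Pareto(scale x_m, shape k) prior on the upper bound θ of Uniform(0, θ) is conjugate: posterior is Pareto(max(x_m, max xᵢ), k + n).
Sample maximum = 18.0; prior scale x_m = 11.1 → posterior scale = max = 18.0.
Posterior shape = 4.1 + 10 = 14.1.
E[θ|data] = k·x_m/(k−1) = 14.1·18.0/13.1 = 19.3740.

19.3740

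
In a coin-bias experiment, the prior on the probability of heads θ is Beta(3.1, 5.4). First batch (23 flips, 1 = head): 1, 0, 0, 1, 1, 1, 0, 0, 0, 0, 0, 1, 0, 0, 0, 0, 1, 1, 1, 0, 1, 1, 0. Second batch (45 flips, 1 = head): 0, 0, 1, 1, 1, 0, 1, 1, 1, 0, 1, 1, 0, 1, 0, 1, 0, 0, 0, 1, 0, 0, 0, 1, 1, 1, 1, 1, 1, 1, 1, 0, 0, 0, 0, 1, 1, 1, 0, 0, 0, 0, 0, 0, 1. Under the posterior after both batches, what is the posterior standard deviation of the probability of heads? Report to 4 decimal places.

0.0567

The Beta prior is conjugate to a Binomial/Bernoulli likelihood; the update adds successes to α and failures to β.
After batch 1: Beta(3.1+10, 5.4+13) = Beta(13.1, 18.4).
After batch 2: Beta(13.1+23, 18.4+22) = Beta(36.1, 40.4).
Var = αβ/((α+β)²(α+β+1)) = 36.1·40.4/(76.5²·77.5) = 0.00321561; SD = √0.00321561 = 0.0567.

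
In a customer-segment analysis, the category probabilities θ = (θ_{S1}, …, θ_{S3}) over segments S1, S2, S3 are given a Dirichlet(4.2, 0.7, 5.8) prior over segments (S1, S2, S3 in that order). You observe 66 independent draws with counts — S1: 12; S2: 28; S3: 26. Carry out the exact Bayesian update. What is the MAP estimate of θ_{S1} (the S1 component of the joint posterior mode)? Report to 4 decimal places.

The Dirichlet prior is conjugate to the Multinomial likelihood: each posterior αⱼ = prior αⱼ + observed count nⱼ.
Posterior concentration: (16.2, 28.7, 31.8), total = 76.7.
Joint mode component: (α_{S1}−1)/(Σα−K) = 15.2/73.7 = 0.2062.

0.2062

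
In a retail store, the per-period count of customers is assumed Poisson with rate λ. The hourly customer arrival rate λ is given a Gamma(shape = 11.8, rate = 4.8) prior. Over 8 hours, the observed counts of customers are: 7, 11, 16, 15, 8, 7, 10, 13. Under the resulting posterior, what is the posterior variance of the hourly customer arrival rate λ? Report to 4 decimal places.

With a Gamma(shape α, rate β) prior, the Poisson likelihood is conjugate: the posterior is Gamma(α + ΣXᵢ, β + n).
Sum of counts S = 87 over n = 8 hours.
Posterior: Gamma(α+S, β+n) = Gamma(11.8+87, 4.8+8) = Gamma(98.8, 12.8).
Var = α/β² = 98.8/12.8² = 0.6030.

0.6030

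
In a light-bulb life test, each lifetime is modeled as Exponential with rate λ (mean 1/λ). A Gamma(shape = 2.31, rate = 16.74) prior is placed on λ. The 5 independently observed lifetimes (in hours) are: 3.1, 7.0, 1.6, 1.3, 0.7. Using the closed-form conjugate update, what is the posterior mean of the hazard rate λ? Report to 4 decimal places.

With a Gamma(shape α, rate β) prior on the exponential rate λ, the posterior after n observations with total T = Σxᵢ is Gamma(α+n, β+T).
Sum of observations T = 13.7 hours; n = 5.
Posterior: Gamma(2.31+5, 16.74+13.7) = Gamma(7.31, 30.44).
Posterior mean of λ = α/β = 7.31/30.44 = 0.2401.

0.2401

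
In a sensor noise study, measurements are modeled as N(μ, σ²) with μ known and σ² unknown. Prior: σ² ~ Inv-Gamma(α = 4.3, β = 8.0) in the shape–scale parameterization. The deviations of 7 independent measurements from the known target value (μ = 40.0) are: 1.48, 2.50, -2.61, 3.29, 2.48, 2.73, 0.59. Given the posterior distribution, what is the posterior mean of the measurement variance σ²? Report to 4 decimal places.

With known mean μ and an Inverse-Gamma(α, β) prior on σ², the Normal likelihood is conjugate: posterior is Inv-Gamma(α + n/2, β + Σ(xᵢ−μ)²/2).
Σ(xᵢ−μ)² = (1.48)² + (2.50)² + (-2.61)² + (3.29)² + (2.48)² + (2.73)² + (0.59)² = 40.0280.
Posterior: Inv-Gamma(4.3 + 7/2, 8.0 + 40.0280/2) = Inv-Gamma(7.80, 28.01400).
E[σ²|data] = β/(α−1) = 28.01400/6.80 = 4.1197.

4.1197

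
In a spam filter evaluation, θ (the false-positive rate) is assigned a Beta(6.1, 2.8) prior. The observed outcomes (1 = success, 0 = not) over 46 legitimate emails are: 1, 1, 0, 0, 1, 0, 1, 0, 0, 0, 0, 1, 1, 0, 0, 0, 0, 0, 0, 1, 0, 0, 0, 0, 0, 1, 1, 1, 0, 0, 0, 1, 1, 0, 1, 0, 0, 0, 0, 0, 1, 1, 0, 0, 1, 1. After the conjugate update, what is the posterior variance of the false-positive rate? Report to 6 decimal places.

The Beta prior is conjugate to a Binomial/Bernoulli likelihood; the update adds successes to α and failures to β.
Posterior: Beta(α+k, β+n−k) = Beta(6.1+17, 2.8+29) = Beta(23.1, 31.8).
Var = αβ/((α+β)²(α+β+1)) = 23.1·31.8/(54.9²·55.9) = 0.004360.

0.004360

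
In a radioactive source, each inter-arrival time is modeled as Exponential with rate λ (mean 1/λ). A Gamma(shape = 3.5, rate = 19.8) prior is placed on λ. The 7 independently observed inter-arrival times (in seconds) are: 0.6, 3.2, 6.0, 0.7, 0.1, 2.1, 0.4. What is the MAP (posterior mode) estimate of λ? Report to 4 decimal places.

0.2888

With a Gamma(shape α, rate β) prior on the exponential rate λ, the posterior after n observations with total T = Σxᵢ is Gamma(α+n, β+T).
Sum of observations T = 13.1 seconds; n = 7.
Posterior: Gamma(3.5+7, 19.8+13.1) = Gamma(10.5, 32.9).
Mode = (α−1)/β = 0.2888.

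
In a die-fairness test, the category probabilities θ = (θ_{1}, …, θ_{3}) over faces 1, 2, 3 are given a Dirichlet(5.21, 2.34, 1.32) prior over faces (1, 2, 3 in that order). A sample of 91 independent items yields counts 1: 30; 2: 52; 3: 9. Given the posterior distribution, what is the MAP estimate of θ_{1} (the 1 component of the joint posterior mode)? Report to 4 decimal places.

0.3532

The Dirichlet prior is conjugate to the Multinomial likelihood: each posterior αⱼ = prior αⱼ + observed count nⱼ.
Posterior concentration: (35.21, 54.34, 10.32), total = 99.87.
Joint mode component: (α_{1}−1)/(Σα−K) = 34.21/96.87 = 0.3532.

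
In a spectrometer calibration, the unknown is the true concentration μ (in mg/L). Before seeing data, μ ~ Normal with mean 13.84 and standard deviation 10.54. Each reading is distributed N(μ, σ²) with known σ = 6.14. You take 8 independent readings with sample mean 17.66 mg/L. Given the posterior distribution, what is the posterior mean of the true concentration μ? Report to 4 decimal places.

17.5046

For Normal data with known variance σ², a Normal(μ₀, σ₀²) prior on μ is conjugate. Posterior precision = 1/σ₀² + n/σ²; posterior mean is the precision-weighted average of μ₀ and x̄.
n·x̄ = 8·17.66 = 141.28.
σ₀² = 10.54² = 111.0916, σ² = 6.14² = 37.6996; σ² + n·σ₀² = 37.6996 + 8·111.0916 = 926.4324.
Posterior mean = (μ₀/σ₀² + n·x̄/σ²)/(1/σ₀² + n/σ²) = (σ²·μ₀ + σ₀²·n·x̄)/(σ² + n·σ₀²) = (37.6996·13.84 + 111.0916·141.28)/926.4324 = 16216.783712/926.4324 = 17.5046.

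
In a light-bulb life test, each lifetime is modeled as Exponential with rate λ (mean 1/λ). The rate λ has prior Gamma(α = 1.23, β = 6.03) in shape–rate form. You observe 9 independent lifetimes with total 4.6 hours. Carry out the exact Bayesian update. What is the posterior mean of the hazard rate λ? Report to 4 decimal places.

With a Gamma(shape α, rate β) prior on the exponential rate λ, the posterior after n observations with total T = Σxᵢ is Gamma(α+n, β+T).
Posterior: Gamma(1.23+9, 6.03+4.6) = Gamma(10.23, 10.63).
Posterior mean of λ = α/β = 10.23/10.63 = 0.9624.

0.9624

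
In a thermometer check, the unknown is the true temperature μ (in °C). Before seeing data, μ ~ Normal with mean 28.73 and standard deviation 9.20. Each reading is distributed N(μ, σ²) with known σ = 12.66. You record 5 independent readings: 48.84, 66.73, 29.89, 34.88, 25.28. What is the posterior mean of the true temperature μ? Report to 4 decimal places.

For Normal data with known variance σ², a Normal(μ₀, σ₀²) prior on μ is conjugate. Posterior precision = 1/σ₀² + n/σ²; posterior mean is the precision-weighted average of μ₀ and x̄.
Σxᵢ = 48.84 + 66.73 + 29.89 + 34.88 + 25.28 = 205.62, so n·x̄ = 205.62.
σ₀² = 9.20² = 84.64, σ² = 12.66² = 160.2756; σ² + n·σ₀² = 160.2756 + 5·84.64 = 583.4756.
Posterior mean = (μ₀/σ₀² + n·x̄/σ²)/(1/σ₀² + n/σ²) = (σ²·μ₀ + σ₀²·n·x̄)/(σ² + n·σ₀²) = (160.2756·28.73 + 84.64·205.62)/583.4756 = 22008.394788/583.4756 = 37.7195.

37.7195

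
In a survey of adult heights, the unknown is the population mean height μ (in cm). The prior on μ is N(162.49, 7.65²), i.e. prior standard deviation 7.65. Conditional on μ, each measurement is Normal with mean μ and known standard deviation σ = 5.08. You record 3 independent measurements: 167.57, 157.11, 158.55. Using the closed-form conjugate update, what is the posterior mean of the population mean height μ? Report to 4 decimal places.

161.2578

For Normal data with known variance σ², a Normal(μ₀, σ₀²) prior on μ is conjugate. Posterior precision = 1/σ₀² + n/σ²; posterior mean is the precision-weighted average of μ₀ and x̄.
Σxᵢ = 167.57 + 157.11 + 158.55 = 483.23, so n·x̄ = 483.23.
σ₀² = 7.65² = 58.5225, σ² = 5.08² = 25.8064; σ² + n·σ₀² = 25.8064 + 3·58.5225 = 201.3739.
Posterior mean = (μ₀/σ₀² + n·x̄/σ²)/(1/σ₀² + n/σ²) = (σ²·μ₀ + σ₀²·n·x̄)/(σ² + n·σ₀²) = (25.8064·162.49 + 58.5225·483.23)/201.3739 = 32473.109611/201.3739 = 161.2578.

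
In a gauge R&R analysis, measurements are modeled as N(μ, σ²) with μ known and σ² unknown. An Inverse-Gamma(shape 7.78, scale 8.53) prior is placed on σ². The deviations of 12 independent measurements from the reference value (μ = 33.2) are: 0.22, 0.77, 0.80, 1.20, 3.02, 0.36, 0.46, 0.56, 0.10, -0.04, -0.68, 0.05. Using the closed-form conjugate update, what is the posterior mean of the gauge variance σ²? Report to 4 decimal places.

1.1750

With known mean μ and an Inverse-Gamma(α, β) prior on σ², the Normal likelihood is conjugate: posterior is Inv-Gamma(α + n/2, β + Σ(xᵢ−μ)²/2).
Σ(xᵢ−μ)² = (0.22)² + (0.77)² + (0.80)² + (1.20)² + (3.02)² + (0.36)² + (0.46)² + (0.56)² + (0.10)² + (-0.04)² + (-0.68)² + (0.05)² = 12.9730.
Posterior: Inv-Gamma(7.78 + 12/2, 8.53 + 12.9730/2) = Inv-Gamma(13.78, 15.01650).
E[σ²|data] = β/(α−1) = 15.01650/12.78 = 1.1750.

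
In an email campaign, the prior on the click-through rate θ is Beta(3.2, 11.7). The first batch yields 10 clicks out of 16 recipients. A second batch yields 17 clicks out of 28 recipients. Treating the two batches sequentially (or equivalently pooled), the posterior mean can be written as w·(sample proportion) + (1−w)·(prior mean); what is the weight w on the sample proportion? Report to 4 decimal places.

0.7470

The Beta prior is conjugate to a Binomial/Bernoulli likelihood; the update adds successes to α and failures to β.
Total number of recipients: n = 16 + 28 = 44.
Posterior mean = (α₀+k)/(α₀+β₀+n) = [n/(α₀+β₀+n)]·(k/n) + [(α₀+β₀)/(α₀+β₀+n)]·α₀/(α₀+β₀), so only n and the prior enter the weight.
The weight on the data is w = n/(α₀+β₀+n) = 44/(3.2+11.7+44) = 44/58.9 = 0.7470.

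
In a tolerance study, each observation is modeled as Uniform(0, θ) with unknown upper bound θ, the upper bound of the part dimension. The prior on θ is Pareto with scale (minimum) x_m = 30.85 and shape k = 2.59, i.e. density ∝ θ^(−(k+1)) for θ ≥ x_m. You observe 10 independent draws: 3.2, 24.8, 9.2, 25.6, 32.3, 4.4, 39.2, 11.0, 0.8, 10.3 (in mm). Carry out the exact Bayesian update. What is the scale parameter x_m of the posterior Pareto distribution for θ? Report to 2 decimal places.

39.20

A Pareto(scale x_m, shape k) prior on the upper bound θ of Uniform(0, θ) is conjugate: posterior is Pareto(max(x_m, max xᵢ), k + n).
Sample maximum = 39.2; prior scale x_m = 30.85 → posterior scale = max = 39.20.
Posterior shape = 2.59 + 10 = 12.59.
Posterior scale x_m = 39.20.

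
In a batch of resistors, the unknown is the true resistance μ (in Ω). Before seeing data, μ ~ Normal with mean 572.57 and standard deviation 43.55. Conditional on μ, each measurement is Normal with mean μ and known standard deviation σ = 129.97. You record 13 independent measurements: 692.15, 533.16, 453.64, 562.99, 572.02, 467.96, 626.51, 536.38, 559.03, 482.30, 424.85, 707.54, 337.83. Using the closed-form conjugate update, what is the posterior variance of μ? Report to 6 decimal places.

For Normal data with known variance σ², a Normal(μ₀, σ₀²) prior on μ is conjugate. Posterior precision = 1/σ₀² + n/σ²; posterior mean is the precision-weighted average of μ₀ and x̄.
σ₀² = 43.55² = 1896.6025, σ² = 129.97² = 16892.2009; σ² + n·σ₀² = 16892.2009 + 13·1896.6025 = 41548.0334.
Posterior precision = 1/σ₀² + n/σ² = 1/1896.6025 + 13/16892.2009 = (σ² + n·σ₀²)/(σ₀²σ²) = 41548.0334/(1896.6025·16892.2009); posterior variance σₙ² = σ₀²σ²/(σ² + n·σ₀²) = 1896.6025·16892.2009/41548.0334 = 771.102453.

771.102453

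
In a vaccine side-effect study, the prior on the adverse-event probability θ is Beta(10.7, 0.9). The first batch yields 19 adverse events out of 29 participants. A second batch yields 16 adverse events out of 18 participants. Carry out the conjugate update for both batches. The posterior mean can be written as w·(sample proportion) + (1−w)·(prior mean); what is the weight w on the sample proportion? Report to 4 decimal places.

The Beta prior is conjugate to a Binomial/Bernoulli likelihood; the update adds successes to α and failures to β.
Total number of participants: n = 29 + 18 = 47.
Posterior mean = (α₀+k)/(α₀+β₀+n) = [n/(α₀+β₀+n)]·(k/n) + [(α₀+β₀)/(α₀+β₀+n)]·α₀/(α₀+β₀), so only n and the prior enter the weight.
The weight on the data is w = n/(α₀+β₀+n) = 47/(10.7+0.9+47) = 47/58.6 = 0.8020.

0.8020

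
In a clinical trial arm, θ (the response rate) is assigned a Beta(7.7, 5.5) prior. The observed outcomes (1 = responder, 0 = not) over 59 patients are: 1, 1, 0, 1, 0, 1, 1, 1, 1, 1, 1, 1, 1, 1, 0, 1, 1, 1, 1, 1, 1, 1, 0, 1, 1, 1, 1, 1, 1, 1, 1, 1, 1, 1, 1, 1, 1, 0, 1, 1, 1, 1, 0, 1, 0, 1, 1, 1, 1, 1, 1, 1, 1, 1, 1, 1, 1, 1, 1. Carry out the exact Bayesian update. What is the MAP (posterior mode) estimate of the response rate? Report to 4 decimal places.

The Beta prior is conjugate to a Binomial/Bernoulli likelihood; the update adds successes to α and failures to β.
Posterior: Beta(α+k, β+n−k) = Beta(7.7+52, 5.5+7) = Beta(59.7, 12.5).
Mode of Beta(a,b) for a,b>1 is (a−1)/(a+b−2) = 58.7/70.2 = 0.8362.

0.8362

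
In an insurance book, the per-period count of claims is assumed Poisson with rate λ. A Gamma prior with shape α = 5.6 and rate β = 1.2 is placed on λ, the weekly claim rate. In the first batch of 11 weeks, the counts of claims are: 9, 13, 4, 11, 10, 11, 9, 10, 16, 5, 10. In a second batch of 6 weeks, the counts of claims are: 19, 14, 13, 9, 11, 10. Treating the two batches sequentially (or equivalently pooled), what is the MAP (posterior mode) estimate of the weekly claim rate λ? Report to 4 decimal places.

With a Gamma(shape α, rate β) prior, the Poisson likelihood is conjugate: the posterior is Gamma(α + ΣXᵢ, β + n).
Batch 1: sum of counts S = 108 over n = 11 weeks.
After batch 1: Gamma(α+S, β+n) = Gamma(5.6+108, 1.2+11) = Gamma(113.6, 12.2).
Batch 2: sum of counts S = 76 over n = 6 weeks.
After batch 2: Gamma(α+S, β+n) = Gamma(113.6+76, 12.2+6) = Gamma(189.6, 18.2).
Mode of Gamma(α,β) for α≥1 is (α−1)/β = 188.6/18.2 = 10.3626.

10.3626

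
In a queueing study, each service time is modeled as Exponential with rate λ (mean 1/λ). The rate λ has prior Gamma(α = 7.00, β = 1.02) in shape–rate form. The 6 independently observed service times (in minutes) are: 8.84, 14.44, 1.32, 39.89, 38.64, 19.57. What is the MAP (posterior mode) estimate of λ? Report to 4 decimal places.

With a Gamma(shape α, rate β) prior on the exponential rate λ, the posterior after n observations with total T = Σxᵢ is Gamma(α+n, β+T).
Sum of observations T = 122.70 minutes; n = 6.
Posterior: Gamma(7.00+6, 1.02+122.70) = Gamma(13.00, 123.72).
Mode = (α−1)/β = 0.0970.

0.0970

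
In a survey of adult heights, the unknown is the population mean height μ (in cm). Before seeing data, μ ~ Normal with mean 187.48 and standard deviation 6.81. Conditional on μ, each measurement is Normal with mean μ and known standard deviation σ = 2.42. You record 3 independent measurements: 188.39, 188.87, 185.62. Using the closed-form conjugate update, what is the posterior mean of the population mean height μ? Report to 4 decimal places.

187.6207

For Normal data with known variance σ², a Normal(μ₀, σ₀²) prior on μ is conjugate. Posterior precision = 1/σ₀² + n/σ²; posterior mean is the precision-weighted average of μ₀ and x̄.
Σxᵢ = 188.39 + 188.87 + 185.62 = 562.88, so n·x̄ = 562.88.
σ₀² = 6.81² = 46.3761, σ² = 2.42² = 5.8564; σ² + n·σ₀² = 5.8564 + 3·46.3761 = 144.9847.
Posterior mean = (μ₀/σ₀² + n·x̄/σ²)/(1/σ₀² + n/σ²) = (σ²·μ₀ + σ₀²·n·x̄)/(σ² + n·σ₀²) = (5.8564·187.48 + 46.3761·562.88)/144.9847 = 27202.13704/144.9847 = 187.6207.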